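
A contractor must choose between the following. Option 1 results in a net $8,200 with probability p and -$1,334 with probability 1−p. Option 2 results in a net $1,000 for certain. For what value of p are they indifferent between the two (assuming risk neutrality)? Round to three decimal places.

p = 0.245

p·8200 + (1−p)·(-1334) = 1000
9534p − 1334 = 1000
p = (1000 + 1334) / 9534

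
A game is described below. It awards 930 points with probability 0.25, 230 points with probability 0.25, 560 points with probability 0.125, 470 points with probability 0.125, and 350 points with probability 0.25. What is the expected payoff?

EV = 0.25 × 930 + 0.25 × 230 + 0.125 × 560 + 0.125 × 470 + 0.25 × 350 = 232.5 + 57.5 + 70 + 58.75 + 87.5 = 506.25

506.25 points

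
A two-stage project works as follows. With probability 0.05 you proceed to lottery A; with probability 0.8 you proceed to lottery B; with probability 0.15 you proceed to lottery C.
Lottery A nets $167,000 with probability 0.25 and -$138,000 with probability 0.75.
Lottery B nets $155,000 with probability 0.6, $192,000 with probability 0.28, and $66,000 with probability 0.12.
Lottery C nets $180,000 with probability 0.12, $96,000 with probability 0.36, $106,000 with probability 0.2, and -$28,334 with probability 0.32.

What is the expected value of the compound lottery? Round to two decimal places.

$130,900.47

EV(A) = 0.25 × 167000 + 0.75 × (-138000) = 41750 − 103500 = -61750
EV(B) = 0.6 × 155000 + 0.28 × 192000 + 0.12 × 66000 = 93000 + 53760 + 7920 = 154680
EV(C) = 0.12 × 180000 + 0.36 × 96000 + 0.2 × 106000 + 0.32 × (-28334) = 21600 + 34560 + 21200 − 9066.88 = 68293.12
Overall = 0.05 × (-61750) + 0.8 × 154680 + 0.15 × 68293.12 = -3087.5 + 123744 + 10243.968 = 130900.468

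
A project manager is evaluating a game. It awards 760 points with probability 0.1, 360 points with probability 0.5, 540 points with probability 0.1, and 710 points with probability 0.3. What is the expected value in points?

EV = 0.1 × 760 + 0.5 × 360 + 0.1 × 540 + 0.3 × 710 = 76 + 180 + 54 + 213 = 523

523 points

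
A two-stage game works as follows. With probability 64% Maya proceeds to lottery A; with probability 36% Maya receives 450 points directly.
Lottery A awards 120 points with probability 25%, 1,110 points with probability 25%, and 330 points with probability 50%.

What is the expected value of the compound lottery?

464.4 points

EV(A) = 0.25 × 120 + 0.25 × 1110 + 0.5 × 330 = 30 + 277.5 + 165 = 472.5
Branch B: 450 (certain)
Overall = 0.64 × 472.5 + 0.36 × 450 = 302.4 + 162 = 464.4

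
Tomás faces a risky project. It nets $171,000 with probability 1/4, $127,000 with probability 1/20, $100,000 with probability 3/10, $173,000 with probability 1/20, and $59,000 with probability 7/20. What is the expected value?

$108,400

EV = 1/4 × 171000 + 1/20 × 127000 + 3/10 × 100000 + 1/20 × 173000 + 7/20 × 59000 = 42750 + 6350 + 30000 + 8650 + 20650 = 108400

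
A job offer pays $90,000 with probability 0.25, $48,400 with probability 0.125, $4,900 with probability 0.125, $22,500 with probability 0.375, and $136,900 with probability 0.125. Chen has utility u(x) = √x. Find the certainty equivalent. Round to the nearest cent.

$45,689.06

E[u] = 0.25·√90000 + 0.125·√48400 + 0.125·√4900 + 0.375·√22500 + 0.125·√136900 = 0.25·300 + 0.125·220 + 0.125·70 + 0.375·150 + 0.125·370 = 213.75
CE = (213.75)² = 45689.0625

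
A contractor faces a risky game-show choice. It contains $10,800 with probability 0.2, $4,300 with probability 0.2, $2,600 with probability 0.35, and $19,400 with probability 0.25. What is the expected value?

EV = 0.2 × 10800 + 0.2 × 4300 + 0.35 × 2600 + 0.25 × 19400 = 2160 + 860 + 910 + 4850 = 8780

$8,780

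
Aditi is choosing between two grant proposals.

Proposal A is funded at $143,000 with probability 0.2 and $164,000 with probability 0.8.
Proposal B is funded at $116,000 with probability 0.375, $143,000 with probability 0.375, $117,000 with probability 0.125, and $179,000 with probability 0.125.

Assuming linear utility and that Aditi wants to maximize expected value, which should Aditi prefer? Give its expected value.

Proposal A ($159,800)

Proposal A = 0.2 × 143000 + 0.8 × 164000 = 28600 + 131200 = 159800
Proposal B = 0.375 × 116000 + 0.375 × 143000 + 0.125 × 117000 + 0.125 × 179000 = 43500 + 53625 + 14625 + 22375 = 134125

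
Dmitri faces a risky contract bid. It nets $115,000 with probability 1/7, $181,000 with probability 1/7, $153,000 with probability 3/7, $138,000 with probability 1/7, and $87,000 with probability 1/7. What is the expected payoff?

EV = 1/7 × 115000 + 1/7 × 181000 + 3/7 × 153000 + 1/7 × 138000 + 1/7 × 87000 = 16428.5714 + 25857.1429 + 65571.4286 + 19714.2857 + 12428.5714 = 140000

$140,000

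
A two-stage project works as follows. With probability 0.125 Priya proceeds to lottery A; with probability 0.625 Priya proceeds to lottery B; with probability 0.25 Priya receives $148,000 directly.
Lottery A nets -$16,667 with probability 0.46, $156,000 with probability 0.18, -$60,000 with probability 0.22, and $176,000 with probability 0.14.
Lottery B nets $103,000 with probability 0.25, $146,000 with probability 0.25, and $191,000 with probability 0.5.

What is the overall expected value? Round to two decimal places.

$139,575.40

EV(A) = 0.46 × (-16667) + 0.18 × 156000 + 0.22 × (-60000) + 0.14 × 176000 = -7666.82 + 28080 − 13200 + 24640 = 31853.18
EV(B) = 0.25 × 103000 + 0.25 × 146000 + 0.5 × 191000 = 25750 + 36500 + 95500 = 157750
Branch C: 148000 (certain)
Overall = 0.125 × 31853.18 + 0.625 × 157750 + 0.25 × 148000 = 3981.6475 + 98593.75 + 37000 = 139575.3975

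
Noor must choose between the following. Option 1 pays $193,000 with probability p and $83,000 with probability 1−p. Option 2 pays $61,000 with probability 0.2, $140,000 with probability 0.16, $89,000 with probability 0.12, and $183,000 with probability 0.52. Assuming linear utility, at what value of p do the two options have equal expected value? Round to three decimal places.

p = 0.522

EV(Option 2) = 0.2 × 61000 + 0.16 × 140000 + 0.12 × 89000 + 0.52 × 183000 = 12200 + 22400 + 10680 + 95160 = 140440
p·193000 + (1−p)·83000 = 140440
110000p + 83000 = 140440
p = (140440 − 83000) / 110000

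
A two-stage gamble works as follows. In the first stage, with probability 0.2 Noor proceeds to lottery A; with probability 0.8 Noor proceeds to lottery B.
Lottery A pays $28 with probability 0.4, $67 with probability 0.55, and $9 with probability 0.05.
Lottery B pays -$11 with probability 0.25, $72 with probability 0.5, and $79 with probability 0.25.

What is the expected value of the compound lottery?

$52.10

EV(A) = 0.4 × 28 + 0.55 × 67 + 0.05 × 9 = 11.2 + 36.85 + 0.45 = 48.5
EV(B) = 0.25 × (-11) + 0.5 × 72 + 0.25 × 79 = -2.75 + 36 + 19.75 = 53
Overall = 0.2 × 48.5 + 0.8 × 53 = 9.7 + 42.4 = 52.1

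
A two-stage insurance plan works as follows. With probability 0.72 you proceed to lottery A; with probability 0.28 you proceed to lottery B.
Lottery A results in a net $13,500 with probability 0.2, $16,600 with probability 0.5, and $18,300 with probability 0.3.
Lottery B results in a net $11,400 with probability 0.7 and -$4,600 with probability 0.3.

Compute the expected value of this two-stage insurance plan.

EV(A) = 0.2 × 13500 + 0.5 × 16600 + 0.3 × 18300 = 2700 + 8300 + 5490 = 16490
EV(B) = 0.7 × 11400 + 0.3 × (-4600) = 7980 − 1380 = 6600
Overall = 0.72 × 16490 + 0.28 × 6600 = 11872.8 + 1848 = 13720.8

$13,720.80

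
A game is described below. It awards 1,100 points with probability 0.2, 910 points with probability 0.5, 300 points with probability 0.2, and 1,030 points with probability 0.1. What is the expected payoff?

EV = 0.2 × 1100 + 0.5 × 910 + 0.2 × 300 + 0.1 × 1030 = 220 + 455 + 60 + 103 = 838

838 points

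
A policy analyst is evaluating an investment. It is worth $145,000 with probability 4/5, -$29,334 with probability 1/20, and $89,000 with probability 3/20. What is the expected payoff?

EV = 4/5 × 145000 + 1/20 × (-29334) + 3/20 × 89000 = 116000 − 1466.7 + 13350 = 127883.3

$127,883.30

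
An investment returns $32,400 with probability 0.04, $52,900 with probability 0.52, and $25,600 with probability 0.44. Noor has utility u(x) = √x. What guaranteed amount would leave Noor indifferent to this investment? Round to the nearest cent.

$38,887.84

E[u] = 0.04·√32400 + 0.52·√52900 + 0.44·√25600 = 0.04·180 + 0.52·230 + 0.44·160 = 197.2
CE = (197.2)² = 38887.84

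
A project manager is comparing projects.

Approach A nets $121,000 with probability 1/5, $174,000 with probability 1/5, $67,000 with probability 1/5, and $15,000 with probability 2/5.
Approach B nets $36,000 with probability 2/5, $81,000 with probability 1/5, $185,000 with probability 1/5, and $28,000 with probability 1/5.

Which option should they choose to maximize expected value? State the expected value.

Approach A ($78,400)

Approach A = 1/5 × 121000 + 1/5 × 174000 + 1/5 × 67000 + 2/5 × 15000 = 24200 + 34800 + 13400 + 6000 = 78400
Approach B = 2/5 × 36000 + 1/5 × 81000 + 1/5 × 185000 + 1/5 × 28000 = 14400 + 16200 + 37000 + 5600 = 73200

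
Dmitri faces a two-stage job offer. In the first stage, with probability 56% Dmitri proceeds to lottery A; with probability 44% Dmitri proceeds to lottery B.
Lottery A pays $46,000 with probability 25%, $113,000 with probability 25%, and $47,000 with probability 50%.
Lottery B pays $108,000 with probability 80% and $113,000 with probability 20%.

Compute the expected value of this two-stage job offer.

EV(A) = 0.25 × 46000 + 0.25 × 113000 + 0.5 × 47000 = 11500 + 28250 + 23500 = 63250
EV(B) = 0.8 × 108000 + 0.2 × 113000 = 86400 + 22600 = 109000
Overall = 0.56 × 63250 + 0.44 × 109000 = 35420 + 47960 = 83380

$83,380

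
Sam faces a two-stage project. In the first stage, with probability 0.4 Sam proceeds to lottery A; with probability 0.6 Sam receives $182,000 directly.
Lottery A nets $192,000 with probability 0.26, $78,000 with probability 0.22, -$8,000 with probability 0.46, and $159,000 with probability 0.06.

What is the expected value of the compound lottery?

EV(A) = 0.26 × 192000 + 0.22 × 78000 + 0.46 × (-8000) + 0.06 × 159000 = 49920 + 17160 − 3680 + 9540 = 72940
Branch B: 182000 (certain)
Overall = 0.4 × 72940 + 0.6 × 182000 = 29176 + 109200 = 138376

$138,376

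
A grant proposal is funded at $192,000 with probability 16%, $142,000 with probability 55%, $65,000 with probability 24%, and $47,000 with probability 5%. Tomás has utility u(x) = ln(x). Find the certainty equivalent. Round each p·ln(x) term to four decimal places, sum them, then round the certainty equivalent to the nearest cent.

E[u] = 0.16·ln(192000) + 0.55·ln(142000) + 0.24·ln(65000) + 0.05·ln(47000) = 1.9464 + 6.5250 + 2.6597 + 0.5379 = 11.6690
CE = e^11.6690 ≈ 116891.33

$116,891.33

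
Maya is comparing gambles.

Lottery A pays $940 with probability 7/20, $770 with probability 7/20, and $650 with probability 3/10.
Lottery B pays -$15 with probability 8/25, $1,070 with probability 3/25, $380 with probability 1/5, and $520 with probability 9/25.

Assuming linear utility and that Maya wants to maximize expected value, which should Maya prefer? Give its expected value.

Lottery A = 7/20 × 940 + 7/20 × 770 + 3/10 × 650 = 329 + 269.5 + 195 = 793.5
Lottery B = 8/25 × (-15) + 3/25 × 1070 + 1/5 × 380 + 9/25 × 520 = -4.8 + 128.4 + 76 + 187.2 = 386.8

Lottery A ($793.50)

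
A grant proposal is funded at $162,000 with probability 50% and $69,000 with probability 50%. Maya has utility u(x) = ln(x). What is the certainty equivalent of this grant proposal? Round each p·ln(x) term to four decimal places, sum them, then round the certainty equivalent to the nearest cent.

$105,725.35

E[u] = 0.5·ln(162000) + 0.5·ln(69000) = 5.9977 + 5.5709 = 11.5686
CE = e^11.5686 ≈ 105725.35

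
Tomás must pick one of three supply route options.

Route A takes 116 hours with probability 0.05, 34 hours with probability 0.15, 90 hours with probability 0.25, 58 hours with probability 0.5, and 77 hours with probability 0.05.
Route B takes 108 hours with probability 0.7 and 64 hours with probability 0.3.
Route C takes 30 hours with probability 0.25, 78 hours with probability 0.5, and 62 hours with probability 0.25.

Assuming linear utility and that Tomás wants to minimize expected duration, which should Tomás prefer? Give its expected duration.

Route A = 0.05 × 116 + 0.15 × 34 + 0.25 × 90 + 0.5 × 58 + 0.05 × 77 = 5.8 + 5.1 + 22.5 + 29 + 3.85 = 66.25
Route B = 0.7 × 108 + 0.3 × 64 = 75.6 + 19.2 = 94.8
Route C = 0.25 × 30 + 0.5 × 78 + 0.25 × 62 = 7.5 + 39 + 15.5 = 62

Route C (62 hours)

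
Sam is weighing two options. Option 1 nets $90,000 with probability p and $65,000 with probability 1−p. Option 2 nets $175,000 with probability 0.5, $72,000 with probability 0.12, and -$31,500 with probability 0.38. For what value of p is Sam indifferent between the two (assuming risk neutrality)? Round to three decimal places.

EV(Option 2) = 0.5 × 175000 + 0.12 × 72000 + 0.38 × (-31500) = 87500 + 8640 − 11970 = 84170
p·90000 + (1−p)·65000 = 84170
25000p + 65000 = 84170
p = (84170 − 65000) / 25000

p = 0.767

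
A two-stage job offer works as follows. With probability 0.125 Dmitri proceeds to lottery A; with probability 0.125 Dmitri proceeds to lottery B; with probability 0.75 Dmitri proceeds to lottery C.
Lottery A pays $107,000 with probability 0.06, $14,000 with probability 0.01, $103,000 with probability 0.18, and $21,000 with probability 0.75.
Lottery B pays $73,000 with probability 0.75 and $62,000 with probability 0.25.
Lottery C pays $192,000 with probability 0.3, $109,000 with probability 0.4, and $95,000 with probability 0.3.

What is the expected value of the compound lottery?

$111,162.50

EV(A) = 0.06 × 107000 + 0.01 × 14000 + 0.18 × 103000 + 0.75 × 21000 = 6420 + 140 + 18540 + 15750 = 40850
EV(B) = 0.75 × 73000 + 0.25 × 62000 = 54750 + 15500 = 70250
EV(C) = 0.3 × 192000 + 0.4 × 109000 + 0.3 × 95000 = 57600 + 43600 + 28500 = 129700
Overall = 0.125 × 40850 + 0.125 × 70250 + 0.75 × 129700 = 5106.25 + 8781.25 + 97275 = 111162.5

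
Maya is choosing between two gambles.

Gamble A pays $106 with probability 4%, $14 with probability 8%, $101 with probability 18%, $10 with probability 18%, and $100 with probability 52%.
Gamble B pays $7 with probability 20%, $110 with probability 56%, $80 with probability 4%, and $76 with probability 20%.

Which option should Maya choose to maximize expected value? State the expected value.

Gamble B ($81.40)

Gamble A = 0.04 × 106 + 0.08 × 14 + 0.18 × 101 + 0.18 × 10 + 0.52 × 100 = 4.24 + 1.12 + 18.18 + 1.8 + 52 = 77.34
Gamble B = 0.2 × 7 + 0.56 × 110 + 0.04 × 80 + 0.2 × 76 = 1.4 + 61.6 + 3.2 + 15.2 = 81.4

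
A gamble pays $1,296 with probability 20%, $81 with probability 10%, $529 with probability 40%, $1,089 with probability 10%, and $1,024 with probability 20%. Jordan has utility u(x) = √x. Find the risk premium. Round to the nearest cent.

$63.60

E[u] = 0.2·√1296 + 0.1·√81 + 0.4·√529 + 0.1·√1089 + 0.2·√1024 = 0.2·36 + 0.1·9 + 0.4·23 + 0.1·33 + 0.2·32 = 27
CE = (27)² = 729
Risk premium = EV − CE = 792.6 − 729 = 63.6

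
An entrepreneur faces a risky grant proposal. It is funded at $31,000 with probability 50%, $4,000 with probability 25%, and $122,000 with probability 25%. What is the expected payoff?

EV = 0.5 × 31000 + 0.25 × 4000 + 0.25 × 122000 = 15500 + 1000 + 30500 = 47000

$47,000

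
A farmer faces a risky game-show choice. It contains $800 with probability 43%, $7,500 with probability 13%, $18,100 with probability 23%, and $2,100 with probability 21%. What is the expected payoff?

EV = 0.43 × 800 + 0.13 × 7500 + 0.23 × 18100 + 0.21 × 2100 = 344 + 975 + 4163 + 441 = 5923

$5,923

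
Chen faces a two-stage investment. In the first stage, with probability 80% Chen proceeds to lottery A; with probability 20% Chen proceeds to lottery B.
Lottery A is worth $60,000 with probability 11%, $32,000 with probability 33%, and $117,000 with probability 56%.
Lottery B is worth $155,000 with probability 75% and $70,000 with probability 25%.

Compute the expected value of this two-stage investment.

EV(A) = 0.11 × 60000 + 0.33 × 32000 + 0.56 × 117000 = 6600 + 10560 + 65520 = 82680
EV(B) = 0.75 × 155000 + 0.25 × 70000 = 116250 + 17500 = 133750
Overall = 0.8 × 82680 + 0.2 × 133750 = 66144 + 26750 = 92894

$92,894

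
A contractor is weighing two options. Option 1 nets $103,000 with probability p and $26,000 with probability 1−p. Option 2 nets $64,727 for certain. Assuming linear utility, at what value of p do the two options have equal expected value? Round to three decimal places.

p = 0.503

p·103000 + (1−p)·26000 = 64727
77000p + 26000 = 64727
p = (64727 − 26000) / 77000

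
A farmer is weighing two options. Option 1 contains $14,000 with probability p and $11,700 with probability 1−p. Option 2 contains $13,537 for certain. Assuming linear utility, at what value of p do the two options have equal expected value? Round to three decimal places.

p·14000 + (1−p)·11700 = 13537
2300p + 11700 = 13537
p = (13537 − 11700) / 2300

p = 0.799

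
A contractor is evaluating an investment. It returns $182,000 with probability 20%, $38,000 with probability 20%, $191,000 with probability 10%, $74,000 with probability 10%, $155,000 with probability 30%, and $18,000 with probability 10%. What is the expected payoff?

EV = 0.2 × 182000 + 0.2 × 38000 + 0.1 × 191000 + 0.1 × 74000 + 0.3 × 155000 + 0.1 × 18000 = 36400 + 7600 + 19100 + 7400 + 46500 + 1800 = 118800

$118,800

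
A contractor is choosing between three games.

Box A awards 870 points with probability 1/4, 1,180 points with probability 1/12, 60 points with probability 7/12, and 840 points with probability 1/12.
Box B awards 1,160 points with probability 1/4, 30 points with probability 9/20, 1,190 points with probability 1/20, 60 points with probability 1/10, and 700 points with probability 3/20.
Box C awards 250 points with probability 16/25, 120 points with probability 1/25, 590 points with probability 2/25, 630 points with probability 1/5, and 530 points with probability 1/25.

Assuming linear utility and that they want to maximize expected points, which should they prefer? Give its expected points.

Box B (474 points)

Box A = 1/4 × 870 + 1/12 × 1180 + 7/12 × 60 + 1/12 × 840 = 217.5 + 98.3333 + 35 + 70 = 420.8333
Box B = 1/4 × 1160 + 9/20 × 30 + 1/20 × 1190 + 1/10 × 60 + 3/20 × 700 = 290 + 13.5 + 59.5 + 6 + 105 = 474
Box C = 16/25 × 250 + 1/25 × 120 + 2/25 × 590 + 1/5 × 630 + 1/25 × 530 = 160 + 4.8 + 47.2 + 126 + 21.2 = 359.2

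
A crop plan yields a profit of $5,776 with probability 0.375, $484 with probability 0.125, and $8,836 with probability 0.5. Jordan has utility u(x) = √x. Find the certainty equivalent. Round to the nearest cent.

$6,123.06

E[u] = 0.375·√5776 + 0.125·√484 + 0.5·√8836 = 0.375·76 + 0.125·22 + 0.5·94 = 78.25
CE = (78.25)² = 6123.0625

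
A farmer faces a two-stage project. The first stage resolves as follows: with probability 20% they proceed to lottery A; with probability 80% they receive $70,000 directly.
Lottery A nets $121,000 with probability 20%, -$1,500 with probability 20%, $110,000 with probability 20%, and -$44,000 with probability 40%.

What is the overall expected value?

EV(A) = 0.2 × 121000 + 0.2 × (-1500) + 0.2 × 110000 + 0.4 × (-44000) = 24200 − 300 + 22000 − 17600 = 28300
Branch B: 70000 (certain)
Overall = 0.2 × 28300 + 0.8 × 70000 = 5660 + 56000 = 61660

$61,660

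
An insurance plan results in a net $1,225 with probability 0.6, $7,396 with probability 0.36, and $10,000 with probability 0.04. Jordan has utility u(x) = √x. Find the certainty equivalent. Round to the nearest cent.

E[u] = 0.6·√1225 + 0.36·√7396 + 0.04·√10000 = 0.6·35 + 0.36·86 + 0.04·100 = 55.96
CE = (55.96)² = 3131.5216

$3,131.52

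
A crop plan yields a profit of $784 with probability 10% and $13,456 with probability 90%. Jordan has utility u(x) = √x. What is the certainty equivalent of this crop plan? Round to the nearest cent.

$11,491.84

E[u] = 0.1·√784 + 0.9·√13456 = 0.1·28 + 0.9·116 = 107.2
CE = (107.2)² = 11491.84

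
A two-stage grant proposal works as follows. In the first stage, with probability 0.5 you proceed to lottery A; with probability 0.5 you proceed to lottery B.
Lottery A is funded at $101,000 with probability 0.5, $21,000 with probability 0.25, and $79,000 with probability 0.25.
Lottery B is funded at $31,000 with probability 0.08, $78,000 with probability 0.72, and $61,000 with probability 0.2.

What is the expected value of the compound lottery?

EV(A) = 0.5 × 101000 + 0.25 × 21000 + 0.25 × 79000 = 50500 + 5250 + 19750 = 75500
EV(B) = 0.08 × 31000 + 0.72 × 78000 + 0.2 × 61000 = 2480 + 56160 + 12200 = 70840
Overall = 0.5 × 75500 + 0.5 × 70840 = 37750 + 35420 = 73170

$73,170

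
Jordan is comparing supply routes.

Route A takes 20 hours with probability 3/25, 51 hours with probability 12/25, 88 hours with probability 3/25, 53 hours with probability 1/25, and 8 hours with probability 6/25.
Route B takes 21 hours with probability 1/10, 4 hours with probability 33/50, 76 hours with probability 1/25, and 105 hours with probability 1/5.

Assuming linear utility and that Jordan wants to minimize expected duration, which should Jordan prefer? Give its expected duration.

Route A = 3/25 × 20 + 12/25 × 51 + 3/25 × 88 + 1/25 × 53 + 6/25 × 8 = 2.4 + 24.48 + 10.56 + 2.12 + 1.92 = 41.48
Route B = 1/10 × 21 + 33/50 × 4 + 1/25 × 76 + 1/5 × 105 = 2.1 + 2.64 + 3.04 + 21 = 28.78

Route B (28.78 hours)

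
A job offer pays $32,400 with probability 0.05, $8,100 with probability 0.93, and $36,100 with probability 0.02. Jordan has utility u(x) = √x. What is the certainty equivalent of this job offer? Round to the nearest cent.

E[u] = 0.05·√32400 + 0.93·√8100 + 0.02·√36100 = 0.05·180 + 0.93·90 + 0.02·190 = 96.5
CE = (96.5)² = 9312.25

$9,312.25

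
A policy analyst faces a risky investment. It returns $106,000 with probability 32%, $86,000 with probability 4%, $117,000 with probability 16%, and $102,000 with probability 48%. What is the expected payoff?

$105,040

EV = 0.32 × 106000 + 0.04 × 86000 + 0.16 × 117000 + 0.48 × 102000 = 33920 + 3440 + 18720 + 48960 = 105040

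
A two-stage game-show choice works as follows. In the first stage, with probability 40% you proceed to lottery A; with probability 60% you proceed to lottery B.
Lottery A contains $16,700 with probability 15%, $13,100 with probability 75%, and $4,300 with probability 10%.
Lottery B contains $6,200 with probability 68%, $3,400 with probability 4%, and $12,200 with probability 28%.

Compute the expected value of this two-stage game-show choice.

$9,764.80

EV(A) = 0.15 × 16700 + 0.75 × 13100 + 0.1 × 4300 = 2505 + 9825 + 430 = 12760
EV(B) = 0.68 × 6200 + 0.04 × 3400 + 0.28 × 12200 = 4216 + 136 + 3416 = 7768
Overall = 0.4 × 12760 + 0.6 × 7768 = 5104 + 4660.8 = 9764.8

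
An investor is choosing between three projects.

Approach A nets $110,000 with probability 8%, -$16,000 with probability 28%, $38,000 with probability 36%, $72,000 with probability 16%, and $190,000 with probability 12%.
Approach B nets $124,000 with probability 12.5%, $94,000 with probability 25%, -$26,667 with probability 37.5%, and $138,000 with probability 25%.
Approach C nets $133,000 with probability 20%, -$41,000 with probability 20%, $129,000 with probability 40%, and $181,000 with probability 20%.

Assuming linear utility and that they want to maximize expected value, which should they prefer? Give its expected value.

Approach C ($106,200)

Approach A = 0.08 × 110000 + 0.28 × (-16000) + 0.36 × 38000 + 0.16 × 72000 + 0.12 × 190000 = 8800 − 4480 + 13680 + 11520 + 22800 = 52320
Approach B = 0.125 × 124000 + 0.25 × 94000 + 0.375 × (-26667) + 0.25 × 138000 = 15500 + 23500 − 10000.125 + 34500 = 63499.875
Approach C = 0.2 × 133000 + 0.2 × (-41000) + 0.4 × 129000 + 0.2 × 181000 = 26600 − 8200 + 51600 + 36200 = 106200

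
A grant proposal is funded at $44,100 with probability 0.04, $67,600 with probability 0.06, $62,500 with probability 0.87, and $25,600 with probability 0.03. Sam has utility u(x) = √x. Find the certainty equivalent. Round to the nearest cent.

E[u] = 0.04·√44100 + 0.06·√67600 + 0.87·√62500 + 0.03·√25600 = 0.04·210 + 0.06·260 + 0.87·250 + 0.03·160 = 246.3
CE = (246.3)² = 60663.69

$60,663.69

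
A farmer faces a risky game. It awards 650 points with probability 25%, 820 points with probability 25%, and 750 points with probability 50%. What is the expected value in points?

EV = 0.25 × 650 + 0.25 × 820 + 0.5 × 750 = 162.5 + 205 + 375 = 742.5

742.5 points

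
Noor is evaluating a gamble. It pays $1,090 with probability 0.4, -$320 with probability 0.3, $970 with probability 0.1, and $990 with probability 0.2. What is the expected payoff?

$635

EV = 0.4 × 1090 + 0.3 × (-320) + 0.1 × 970 + 0.2 × 990 = 436 − 96 + 97 + 198 = 635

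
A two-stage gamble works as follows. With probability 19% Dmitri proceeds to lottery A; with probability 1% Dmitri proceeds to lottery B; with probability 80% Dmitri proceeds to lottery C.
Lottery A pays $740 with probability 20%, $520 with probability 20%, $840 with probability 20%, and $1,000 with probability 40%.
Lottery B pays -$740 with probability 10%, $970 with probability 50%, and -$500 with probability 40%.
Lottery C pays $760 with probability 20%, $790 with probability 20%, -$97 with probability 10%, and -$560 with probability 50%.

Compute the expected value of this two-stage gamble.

$174.15

EV(A) = 0.2 × 740 + 0.2 × 520 + 0.2 × 840 + 0.4 × 1000 = 148 + 104 + 168 + 400 = 820
EV(B) = 0.1 × (-740) + 0.5 × 970 + 0.4 × (-500) = -74 + 485 − 200 = 211
EV(C) = 0.2 × 760 + 0.2 × 790 + 0.1 × (-97) + 0.5 × (-560) = 152 + 158 − 9.7 − 280 = 20.3
Overall = 0.19 × 820 + 0.01 × 211 + 0.8 × 20.3 = 155.8 + 2.11 + 16.24 = 174.15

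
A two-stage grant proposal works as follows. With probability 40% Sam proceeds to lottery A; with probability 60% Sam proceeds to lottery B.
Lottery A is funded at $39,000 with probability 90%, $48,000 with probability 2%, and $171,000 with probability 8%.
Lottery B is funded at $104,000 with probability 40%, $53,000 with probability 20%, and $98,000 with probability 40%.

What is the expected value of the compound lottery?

$74,736

EV(A) = 0.9 × 39000 + 0.02 × 48000 + 0.08 × 171000 = 35100 + 960 + 13680 = 49740
EV(B) = 0.4 × 104000 + 0.2 × 53000 + 0.4 × 98000 = 41600 + 10600 + 39200 = 91400
Overall = 0.4 × 49740 + 0.6 × 91400 = 19896 + 54840 = 74736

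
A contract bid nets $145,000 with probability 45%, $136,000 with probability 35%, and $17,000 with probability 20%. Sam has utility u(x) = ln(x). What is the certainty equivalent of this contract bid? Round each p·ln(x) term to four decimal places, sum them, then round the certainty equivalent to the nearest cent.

E[u] = 0.45·ln(145000) + 0.35·ln(136000) + 0.2·ln(17000) = 5.3480 + 4.1371 + 1.9482 = 11.4333
CE = e^11.4333 ≈ 92346.22

$92,346.22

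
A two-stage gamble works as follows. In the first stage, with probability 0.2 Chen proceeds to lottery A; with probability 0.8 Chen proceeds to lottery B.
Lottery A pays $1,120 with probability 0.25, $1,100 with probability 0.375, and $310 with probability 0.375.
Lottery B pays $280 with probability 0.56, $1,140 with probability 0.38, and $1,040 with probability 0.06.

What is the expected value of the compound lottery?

$683.67

EV(A) = 0.25 × 1120 + 0.375 × 1100 + 0.375 × 310 = 280 + 412.5 + 116.25 = 808.75
EV(B) = 0.56 × 280 + 0.38 × 1140 + 0.06 × 1040 = 156.8 + 433.2 + 62.4 = 652.4
Overall = 0.2 × 808.75 + 0.8 × 652.4 = 161.75 + 521.92 = 683.67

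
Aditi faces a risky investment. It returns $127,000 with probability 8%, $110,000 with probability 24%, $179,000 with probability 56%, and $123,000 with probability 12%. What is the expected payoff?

$151,560

EV = 0.08 × 127000 + 0.24 × 110000 + 0.56 × 179000 + 0.12 × 123000 = 10160 + 26400 + 100240 + 14760 = 151560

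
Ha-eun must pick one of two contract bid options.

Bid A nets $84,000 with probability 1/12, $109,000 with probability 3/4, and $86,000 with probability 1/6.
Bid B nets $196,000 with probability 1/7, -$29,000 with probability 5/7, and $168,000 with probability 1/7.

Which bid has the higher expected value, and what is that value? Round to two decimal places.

Bid A = 1/12 × 84000 + 3/4 × 109000 + 1/6 × 86000 = 7000 + 81750 + 14333.3333 = 103083.3333
Bid B = 1/7 × 196000 + 5/7 × (-29000) + 1/7 × 168000 = 28000 − 20714.2857 + 24000 = 31285.7143

Bid A ($103,083.33)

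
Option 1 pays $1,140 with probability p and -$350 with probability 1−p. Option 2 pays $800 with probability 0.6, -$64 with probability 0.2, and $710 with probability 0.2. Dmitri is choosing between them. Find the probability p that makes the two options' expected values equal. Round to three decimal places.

p = 0.644

EV(Option 2) = 0.6 × 800 + 0.2 × (-64) + 0.2 × 710 = 480 − 12.8 + 142 = 609.2
p·1140 + (1−p)·(-350) = 609.2
1490p − 350 = 609.2
p = (609.2 + 350) / 1490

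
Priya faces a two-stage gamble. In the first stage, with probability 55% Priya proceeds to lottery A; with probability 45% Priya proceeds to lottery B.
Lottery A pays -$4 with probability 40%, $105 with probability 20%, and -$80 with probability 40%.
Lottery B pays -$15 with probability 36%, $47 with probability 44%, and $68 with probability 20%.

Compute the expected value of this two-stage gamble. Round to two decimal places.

$6.07

EV(A) = 0.4 × (-4) + 0.2 × 105 + 0.4 × (-80) = -1.6 + 21 − 32 = -12.6
EV(B) = 0.36 × (-15) + 0.44 × 47 + 0.2 × 68 = -5.4 + 20.68 + 13.6 = 28.88
Overall = 0.55 × (-12.6) + 0.45 × 28.88 = -6.93 + 12.996 = 6.066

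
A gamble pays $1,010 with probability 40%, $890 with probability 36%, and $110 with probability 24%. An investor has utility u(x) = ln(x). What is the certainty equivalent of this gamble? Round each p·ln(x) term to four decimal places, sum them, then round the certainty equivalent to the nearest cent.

E[u] = 0.4·ln(1010) + 0.36·ln(890) + 0.24·ln(110) = 2.7671 + 2.4448 + 1.1281 = 6.3400
CE = e^6.3400 ≈ 566.80

$566.80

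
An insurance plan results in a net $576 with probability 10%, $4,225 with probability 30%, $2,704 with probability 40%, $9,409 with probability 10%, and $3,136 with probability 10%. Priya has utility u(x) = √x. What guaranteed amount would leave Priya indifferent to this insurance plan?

E[u] = 0.1·√576 + 0.3·√4225 + 0.4·√2704 + 0.1·√9409 + 0.1·√3136 = 0.1·24 + 0.3·65 + 0.4·52 + 0.1·97 + 0.1·56 = 58
CE = (58)² = 3364

$3,364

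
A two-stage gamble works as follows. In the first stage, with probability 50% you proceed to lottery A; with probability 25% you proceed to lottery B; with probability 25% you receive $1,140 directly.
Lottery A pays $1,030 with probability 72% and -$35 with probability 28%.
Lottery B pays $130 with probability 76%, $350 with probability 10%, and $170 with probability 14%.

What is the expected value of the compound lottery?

EV(A) = 0.72 × 1030 + 0.28 × (-35) = 741.6 − 9.8 = 731.8
EV(B) = 0.76 × 130 + 0.1 × 350 + 0.14 × 170 = 98.8 + 35 + 23.8 = 157.6
Branch C: 1140 (certain)
Overall = 0.5 × 731.8 + 0.25 × 157.6 + 0.25 × 1140 = 365.9 + 39.4 + 285 = 690.3

$690.30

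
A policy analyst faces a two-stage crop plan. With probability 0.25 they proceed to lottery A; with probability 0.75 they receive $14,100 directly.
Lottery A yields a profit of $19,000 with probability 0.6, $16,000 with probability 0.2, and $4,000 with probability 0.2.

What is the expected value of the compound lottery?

EV(A) = 0.6 × 19000 + 0.2 × 16000 + 0.2 × 4000 = 11400 + 3200 + 800 = 15400
Branch B: 14100 (certain)
Overall = 0.25 × 15400 + 0.75 × 14100 = 3850 + 10575 = 14425

$14,425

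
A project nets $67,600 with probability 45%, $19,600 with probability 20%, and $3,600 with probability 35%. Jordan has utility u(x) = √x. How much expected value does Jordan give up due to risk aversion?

E[u] = 0.45·√67600 + 0.2·√19600 + 0.35·√3600 = 0.45·260 + 0.2·140 + 0.35·60 = 166
CE = (166)² = 27556
Risk premium = EV − CE = 35600 − 27556 = 8044

$8,044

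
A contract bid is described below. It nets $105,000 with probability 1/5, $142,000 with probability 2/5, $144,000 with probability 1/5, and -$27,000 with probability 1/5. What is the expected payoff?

EV = 1/5 × 105000 + 2/5 × 142000 + 1/5 × 144000 + 1/5 × (-27000) = 21000 + 56800 + 28800 − 5400 = 101200

$101,200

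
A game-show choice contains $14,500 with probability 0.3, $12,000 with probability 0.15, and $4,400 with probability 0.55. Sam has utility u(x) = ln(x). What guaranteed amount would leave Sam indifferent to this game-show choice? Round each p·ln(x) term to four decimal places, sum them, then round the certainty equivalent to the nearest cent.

$7,314.40

E[u] = 0.3·ln(14500) + 0.15·ln(12000) + 0.55·ln(4400) = 2.8746 + 1.4089 + 4.6141 = 8.8976
CE = e^8.8976 ≈ 7314.40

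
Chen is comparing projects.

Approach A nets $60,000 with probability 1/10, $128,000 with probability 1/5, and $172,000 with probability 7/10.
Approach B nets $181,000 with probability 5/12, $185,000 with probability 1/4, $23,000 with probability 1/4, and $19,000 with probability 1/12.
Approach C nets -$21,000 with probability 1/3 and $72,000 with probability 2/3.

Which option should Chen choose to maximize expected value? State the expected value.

Approach A ($152,000)

Approach A = 1/10 × 60000 + 1/5 × 128000 + 7/10 × 172000 = 6000 + 25600 + 120400 = 152000
Approach B = 5/12 × 181000 + 1/4 × 185000 + 1/4 × 23000 + 1/12 × 19000 = 75416.6667 + 46250 + 5750 + 1583.3333 = 129000
Approach C = 1/3 × (-21000) + 2/3 × 72000 = -7000 + 48000 = 41000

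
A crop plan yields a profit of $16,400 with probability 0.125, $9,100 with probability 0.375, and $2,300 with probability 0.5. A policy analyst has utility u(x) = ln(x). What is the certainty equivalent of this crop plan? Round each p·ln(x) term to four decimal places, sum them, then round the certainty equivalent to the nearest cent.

E[u] = 0.125·ln(16400) + 0.375·ln(9100) + 0.5·ln(2300) = 1.2131 + 3.4185 + 3.8703 = 8.5019
CE = e^8.5019 ≈ 4924.12

$4,924.12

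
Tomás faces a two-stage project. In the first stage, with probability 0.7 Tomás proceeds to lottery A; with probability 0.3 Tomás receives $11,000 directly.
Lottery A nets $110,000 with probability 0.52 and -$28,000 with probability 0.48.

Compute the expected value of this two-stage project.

$33,932

EV(A) = 0.52 × 110000 + 0.48 × (-28000) = 57200 − 13440 = 43760
Branch B: 11000 (certain)
Overall = 0.7 × 43760 + 0.3 × 11000 = 30632 + 3300 = 33932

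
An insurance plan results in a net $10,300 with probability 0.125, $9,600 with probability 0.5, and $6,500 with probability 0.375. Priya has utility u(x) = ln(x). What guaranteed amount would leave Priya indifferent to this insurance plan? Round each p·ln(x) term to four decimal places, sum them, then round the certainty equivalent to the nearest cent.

E[u] = 0.125·ln(10300) + 0.5·ln(9600) + 0.375·ln(6500) = 1.1550 + 4.5848 + 3.2923 = 9.0321
CE = e^9.0321 ≈ 8367.41

$8,367.41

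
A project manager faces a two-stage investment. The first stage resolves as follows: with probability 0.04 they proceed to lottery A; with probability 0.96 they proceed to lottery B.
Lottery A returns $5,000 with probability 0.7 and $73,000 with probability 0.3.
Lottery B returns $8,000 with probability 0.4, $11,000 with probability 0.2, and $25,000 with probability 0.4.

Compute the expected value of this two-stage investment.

$15,800

EV(A) = 0.7 × 5000 + 0.3 × 73000 = 3500 + 21900 = 25400
EV(B) = 0.4 × 8000 + 0.2 × 11000 + 0.4 × 25000 = 3200 + 2200 + 10000 = 15400
Overall = 0.04 × 25400 + 0.96 × 15400 = 1016 + 14784 = 15800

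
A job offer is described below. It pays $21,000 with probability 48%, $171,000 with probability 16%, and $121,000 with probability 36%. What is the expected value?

EV = 0.48 × 21000 + 0.16 × 171000 + 0.36 × 121000 = 10080 + 27360 + 43560 = 81000

$81,000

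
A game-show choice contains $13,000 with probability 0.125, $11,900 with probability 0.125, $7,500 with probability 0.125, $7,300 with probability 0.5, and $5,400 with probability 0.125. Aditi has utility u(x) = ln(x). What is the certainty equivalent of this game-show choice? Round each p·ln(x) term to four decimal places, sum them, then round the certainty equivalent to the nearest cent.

E[u] = 0.125·ln(13000) + 0.125·ln(11900) + 0.125·ln(7500) + 0.5·ln(7300) + 0.125·ln(5400) = 1.1841 + 1.1730 + 1.1153 + 4.4478 + 1.0743 = 8.9945
CE = e^8.9945 ≈ 8058.64

$8,058.64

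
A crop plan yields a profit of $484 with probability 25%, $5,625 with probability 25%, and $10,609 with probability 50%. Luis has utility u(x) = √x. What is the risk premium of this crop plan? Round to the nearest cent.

E[u] = 0.25·√484 + 0.25·√5625 + 0.5·√10609 = 0.25·22 + 0.25·75 + 0.5·103 = 75.75
CE = (75.75)² = 5738.0625
Risk premium = EV − CE = 6831.75 − 5738.0625 = 1093.6875

$1,093.69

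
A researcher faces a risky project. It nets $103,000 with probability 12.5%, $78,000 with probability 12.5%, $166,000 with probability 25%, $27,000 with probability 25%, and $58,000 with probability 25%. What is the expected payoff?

EV = 0.125 × 103000 + 0.125 × 78000 + 0.25 × 166000 + 0.25 × 27000 + 0.25 × 58000 = 12875 + 9750 + 41500 + 6750 + 14500 = 85375

$85,375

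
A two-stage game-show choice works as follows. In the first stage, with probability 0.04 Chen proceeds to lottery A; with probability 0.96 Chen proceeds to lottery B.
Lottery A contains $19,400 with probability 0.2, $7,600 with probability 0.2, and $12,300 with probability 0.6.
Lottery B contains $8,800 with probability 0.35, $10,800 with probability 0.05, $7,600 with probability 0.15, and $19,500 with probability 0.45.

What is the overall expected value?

EV(A) = 0.2 × 19400 + 0.2 × 7600 + 0.6 × 12300 = 3880 + 1520 + 7380 = 12780
EV(B) = 0.35 × 8800 + 0.05 × 10800 + 0.15 × 7600 + 0.45 × 19500 = 3080 + 540 + 1140 + 8775 = 13535
Overall = 0.04 × 12780 + 0.96 × 13535 = 511.2 + 12993.6 = 13504.8

$13,504.80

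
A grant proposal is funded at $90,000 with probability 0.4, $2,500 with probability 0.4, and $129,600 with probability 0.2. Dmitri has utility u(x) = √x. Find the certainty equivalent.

$44,944

E[u] = 0.4·√90000 + 0.4·√2500 + 0.2·√129600 = 0.4·300 + 0.4·50 + 0.2·360 = 212
CE = (212)² = 44944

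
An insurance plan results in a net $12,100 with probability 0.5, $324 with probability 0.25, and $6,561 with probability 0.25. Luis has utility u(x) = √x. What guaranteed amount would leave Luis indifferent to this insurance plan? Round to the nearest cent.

$6,360.06

E[u] = 0.5·√12100 + 0.25·√324 + 0.25·√6561 = 0.5·110 + 0.25·18 + 0.25·81 = 79.75
CE = (79.75)² = 6360.0625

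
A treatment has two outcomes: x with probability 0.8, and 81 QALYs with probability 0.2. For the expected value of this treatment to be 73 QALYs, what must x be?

0.8·x + 0.2·81 = 73
0.8·x = 73 − 16.2 = 56.8
x = 56.8 / 0.8 = 71

x = 71 QALYs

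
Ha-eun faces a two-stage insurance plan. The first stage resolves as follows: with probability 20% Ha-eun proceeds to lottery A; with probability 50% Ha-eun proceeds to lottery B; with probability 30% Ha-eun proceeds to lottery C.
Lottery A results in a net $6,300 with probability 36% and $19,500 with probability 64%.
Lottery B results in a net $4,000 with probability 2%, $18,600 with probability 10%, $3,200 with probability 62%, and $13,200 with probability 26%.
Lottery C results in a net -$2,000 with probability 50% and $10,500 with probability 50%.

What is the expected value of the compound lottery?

$7,902.60

EV(A) = 0.36 × 6300 + 0.64 × 19500 = 2268 + 12480 = 14748
EV(B) = 0.02 × 4000 + 0.1 × 18600 + 0.62 × 3200 + 0.26 × 13200 = 80 + 1860 + 1984 + 3432 = 7356
EV(C) = 0.5 × (-2000) + 0.5 × 10500 = -1000 + 5250 = 4250
Overall = 0.2 × 14748 + 0.5 × 7356 + 0.3 × 4250 = 2949.6 + 3678 + 1275 = 7902.6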